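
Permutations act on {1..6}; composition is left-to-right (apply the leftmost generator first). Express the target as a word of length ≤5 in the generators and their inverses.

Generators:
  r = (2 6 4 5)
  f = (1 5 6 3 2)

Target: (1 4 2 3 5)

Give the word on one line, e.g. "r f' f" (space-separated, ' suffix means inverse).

  after f': (1 2 3 6 5)
  after r': (1 5)(2 3)(4 6)
  after r': (1 4 2 3 5)

f' r' r'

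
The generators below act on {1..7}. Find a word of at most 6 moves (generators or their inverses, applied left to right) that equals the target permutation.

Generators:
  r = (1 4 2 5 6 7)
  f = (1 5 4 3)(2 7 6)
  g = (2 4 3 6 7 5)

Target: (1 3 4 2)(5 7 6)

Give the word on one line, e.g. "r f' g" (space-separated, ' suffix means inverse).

f g' r r g

  after f: (1 5 4 3)(2 7 6)
  after g': (1 7 3)(2 6 5)
  after r: (2 7 3 4)
  after r: (1 4 5 6 7 3 2)
  after g: (1 3 4 2)(5 7 6)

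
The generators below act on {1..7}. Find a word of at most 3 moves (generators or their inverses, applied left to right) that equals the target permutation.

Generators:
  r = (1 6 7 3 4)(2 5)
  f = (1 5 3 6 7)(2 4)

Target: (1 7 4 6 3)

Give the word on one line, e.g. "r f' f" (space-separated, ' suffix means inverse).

  after r: (1 6 7 3 4)(2 5)
  after r: (1 7 4 6 3)

r r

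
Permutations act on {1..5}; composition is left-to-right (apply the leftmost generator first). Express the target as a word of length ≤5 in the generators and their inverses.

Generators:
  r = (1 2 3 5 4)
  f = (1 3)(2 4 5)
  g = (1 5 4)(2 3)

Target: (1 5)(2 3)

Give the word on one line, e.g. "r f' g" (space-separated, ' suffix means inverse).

r' g f r

  after r': (1 4 5 3 2)
  after g: (2 5)
  after f: (1 3)(4 5)
  after r: (1 5)(2 3)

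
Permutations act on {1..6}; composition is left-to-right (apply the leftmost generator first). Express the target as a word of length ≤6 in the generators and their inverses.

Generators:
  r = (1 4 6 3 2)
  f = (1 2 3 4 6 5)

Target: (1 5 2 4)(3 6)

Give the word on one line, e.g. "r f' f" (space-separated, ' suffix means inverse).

f r f' r

  after f: (1 2 3 4 6 5)
  after r: (3 6 5 4)
  after f': (1 5 3 4 2)
  after r: (1 5 2 4)(3 6)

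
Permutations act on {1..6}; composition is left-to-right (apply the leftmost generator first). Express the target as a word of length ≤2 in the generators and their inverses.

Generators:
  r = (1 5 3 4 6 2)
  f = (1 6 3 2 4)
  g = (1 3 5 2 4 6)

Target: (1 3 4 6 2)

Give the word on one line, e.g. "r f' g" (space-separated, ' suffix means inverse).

  after f: (1 6 3 2 4)
  after f: (1 3 4 6 2)

f f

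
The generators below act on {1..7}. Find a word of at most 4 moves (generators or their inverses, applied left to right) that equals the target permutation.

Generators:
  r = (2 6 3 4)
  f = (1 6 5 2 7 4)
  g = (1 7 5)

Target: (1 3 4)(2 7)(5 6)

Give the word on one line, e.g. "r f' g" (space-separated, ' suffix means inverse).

  after f: (1 6 5 2 7 4)
  after r: (1 3 4)(2 7)(5 6)

f r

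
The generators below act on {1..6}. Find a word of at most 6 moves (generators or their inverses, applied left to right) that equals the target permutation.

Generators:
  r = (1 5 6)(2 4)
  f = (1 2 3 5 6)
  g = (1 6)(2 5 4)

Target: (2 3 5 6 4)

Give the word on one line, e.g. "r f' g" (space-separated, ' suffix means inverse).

  after r: (1 5 6)(2 4)
  after r: (1 6 5)
  after g': (2 4 5 6)
  after r': (1 6 4)
  after f: (2 3 5 6 4)

r r g' r' f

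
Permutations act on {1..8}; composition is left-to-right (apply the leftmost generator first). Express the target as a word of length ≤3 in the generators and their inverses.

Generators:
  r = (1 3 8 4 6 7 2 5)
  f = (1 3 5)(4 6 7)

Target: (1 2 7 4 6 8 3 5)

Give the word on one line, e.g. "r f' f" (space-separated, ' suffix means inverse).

  after f': (1 5 3)(4 7 6)
  after r': (1 2 7 4 6 8 3 5)

f' r'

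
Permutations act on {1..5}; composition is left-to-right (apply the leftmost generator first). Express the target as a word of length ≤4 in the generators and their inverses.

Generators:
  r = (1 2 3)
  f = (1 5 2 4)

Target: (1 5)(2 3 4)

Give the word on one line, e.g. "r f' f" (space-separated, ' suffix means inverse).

r' r' f'

  after r': (1 3 2)
  after r': (1 2 3)
  after f': (1 5)(2 3 4)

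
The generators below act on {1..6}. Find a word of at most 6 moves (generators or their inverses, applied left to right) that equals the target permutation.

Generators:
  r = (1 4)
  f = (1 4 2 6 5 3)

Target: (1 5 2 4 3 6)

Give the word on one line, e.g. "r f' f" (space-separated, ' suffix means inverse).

  after f: (1 4 2 6 5 3)
  after f: (1 2 5)(3 4 6)
  after f: (1 6)(2 3)(4 5)
  after f: (1 5 2)(3 6 4)
  after r: (1 5 2 4 3 6)

f f f f r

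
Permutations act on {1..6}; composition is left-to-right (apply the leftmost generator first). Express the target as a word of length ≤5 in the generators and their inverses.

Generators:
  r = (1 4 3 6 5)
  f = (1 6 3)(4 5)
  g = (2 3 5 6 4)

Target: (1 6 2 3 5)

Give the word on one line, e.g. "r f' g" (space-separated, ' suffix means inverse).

r' g' r

  after r': (1 5 6 3 4)
  after g': (1 3 6 2 4)
  after r: (1 6 2 3 5)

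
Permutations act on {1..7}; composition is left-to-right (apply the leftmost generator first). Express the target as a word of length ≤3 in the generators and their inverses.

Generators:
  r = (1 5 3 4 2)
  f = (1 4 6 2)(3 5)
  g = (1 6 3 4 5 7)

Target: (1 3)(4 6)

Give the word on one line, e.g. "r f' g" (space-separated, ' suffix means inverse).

f r'

  after f: (1 4 6 2)(3 5)
  after r': (1 3)(4 6)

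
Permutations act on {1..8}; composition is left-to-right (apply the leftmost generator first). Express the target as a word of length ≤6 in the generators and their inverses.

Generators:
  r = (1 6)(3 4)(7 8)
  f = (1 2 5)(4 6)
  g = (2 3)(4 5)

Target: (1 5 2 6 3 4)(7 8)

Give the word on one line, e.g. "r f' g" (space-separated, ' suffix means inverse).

  after f': (1 5 2)(4 6)
  after r': (1 5 2 6 3 4)(7 8)
  after g': (1 4)(2 6)(3 5)(7 8)
  after g': (1 5 2 6 3 4)(7 8)

f' r' g' g'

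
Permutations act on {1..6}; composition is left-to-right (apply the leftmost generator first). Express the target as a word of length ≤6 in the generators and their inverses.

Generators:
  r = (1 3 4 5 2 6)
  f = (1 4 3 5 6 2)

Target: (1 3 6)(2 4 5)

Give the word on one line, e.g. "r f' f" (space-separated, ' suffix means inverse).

  after r: (1 3 4 5 2 6)
  after f': (1 4 3)(2 5 6)
  after f': (2 3)
  after r: (1 3 6)(2 4 5)

r f' f' r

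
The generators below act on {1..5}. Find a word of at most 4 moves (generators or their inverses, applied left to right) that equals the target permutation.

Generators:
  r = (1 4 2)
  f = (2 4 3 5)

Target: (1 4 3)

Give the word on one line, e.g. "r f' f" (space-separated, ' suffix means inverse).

  after f': (2 5 3 4)
  after r': (1 2 5 3)
  after f: (1 4 3)

f' r' f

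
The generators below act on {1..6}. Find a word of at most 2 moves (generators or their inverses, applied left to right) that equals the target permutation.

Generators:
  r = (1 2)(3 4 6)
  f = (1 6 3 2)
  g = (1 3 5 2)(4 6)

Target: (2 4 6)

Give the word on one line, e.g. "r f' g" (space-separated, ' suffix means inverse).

f' r

  after f': (1 2 3 6)
  after r: (2 4 6)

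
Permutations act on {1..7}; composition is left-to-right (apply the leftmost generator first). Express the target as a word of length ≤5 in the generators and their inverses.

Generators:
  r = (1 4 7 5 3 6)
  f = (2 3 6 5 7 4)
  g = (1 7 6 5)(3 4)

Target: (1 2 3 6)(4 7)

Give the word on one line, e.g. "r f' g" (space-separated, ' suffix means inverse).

r' f r f'

  after r': (1 6 3 5 7 4)
  after f: (1 5 4)(2 3 7)
  after r: (1 3 5 7 2 6)
  after f': (1 2 3 6)(4 7)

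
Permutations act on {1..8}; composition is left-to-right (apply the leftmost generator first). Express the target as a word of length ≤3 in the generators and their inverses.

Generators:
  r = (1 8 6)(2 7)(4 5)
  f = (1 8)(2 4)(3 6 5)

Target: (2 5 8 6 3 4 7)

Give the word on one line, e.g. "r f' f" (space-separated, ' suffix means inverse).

f' r'

  after f': (1 8)(2 4)(3 5 6)
  after r': (2 5 8 6 3 4 7)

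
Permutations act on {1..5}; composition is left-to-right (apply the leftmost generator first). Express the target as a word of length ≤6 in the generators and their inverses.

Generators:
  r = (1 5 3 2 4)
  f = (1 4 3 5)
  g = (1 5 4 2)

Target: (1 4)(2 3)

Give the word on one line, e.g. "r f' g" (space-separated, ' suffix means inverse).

  after f: (1 4 3 5)
  after r: (2 4)
  after g': (1 2 5)
  after r: (1 4)(2 3)

f r g' r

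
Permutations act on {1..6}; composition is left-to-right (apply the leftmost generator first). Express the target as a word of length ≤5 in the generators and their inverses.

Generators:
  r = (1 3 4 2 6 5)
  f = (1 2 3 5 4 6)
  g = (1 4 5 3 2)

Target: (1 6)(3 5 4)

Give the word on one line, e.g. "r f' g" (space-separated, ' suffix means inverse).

  after f: (1 2 3 5 4 6)
  after g: (4 6)
  after r: (1 3 4 5)(2 6)
  after g': (1 5 2 6 3)
  after r': (1 6)(3 5 4)

f g r g' r'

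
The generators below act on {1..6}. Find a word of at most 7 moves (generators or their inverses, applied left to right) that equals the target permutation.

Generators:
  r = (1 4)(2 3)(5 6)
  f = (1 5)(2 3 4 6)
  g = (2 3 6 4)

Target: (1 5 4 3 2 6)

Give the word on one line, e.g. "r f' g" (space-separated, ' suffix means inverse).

  after r: (1 4)(2 3)(5 6)
  after g: (1 2 6 5 4)
  after r: (1 3 2 5)
  after g: (1 6 4 2 5)
  after r: (1 5 4 3 2 6)

r g r g r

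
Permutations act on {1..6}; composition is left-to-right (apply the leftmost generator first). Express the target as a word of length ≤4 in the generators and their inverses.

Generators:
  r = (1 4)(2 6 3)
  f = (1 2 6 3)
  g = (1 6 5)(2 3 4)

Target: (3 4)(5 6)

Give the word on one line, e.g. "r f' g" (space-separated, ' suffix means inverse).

f' f' g'

  after f': (1 3 6 2)
  after f': (1 6)(2 3)
  after g': (3 4)(5 6)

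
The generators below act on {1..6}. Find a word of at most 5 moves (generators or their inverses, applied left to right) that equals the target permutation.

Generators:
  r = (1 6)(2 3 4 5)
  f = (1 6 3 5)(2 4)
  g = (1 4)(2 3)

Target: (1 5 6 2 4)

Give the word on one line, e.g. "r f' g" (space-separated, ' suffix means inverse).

  after g: (1 4)(2 3)
  after f: (1 2 5)(3 4 6)
  after r': (1 5 6 2 4)

g f r'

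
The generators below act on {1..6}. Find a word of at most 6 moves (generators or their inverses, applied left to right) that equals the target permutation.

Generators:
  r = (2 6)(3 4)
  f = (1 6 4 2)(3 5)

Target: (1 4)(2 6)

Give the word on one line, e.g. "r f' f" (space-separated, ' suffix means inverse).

  after f': (1 2 4 6)(3 5)
  after r: (1 6)(2 3 5 4)
  after r: (1 2 4 6)(3 5)
  after f': (1 4)(2 6)

f' r r f'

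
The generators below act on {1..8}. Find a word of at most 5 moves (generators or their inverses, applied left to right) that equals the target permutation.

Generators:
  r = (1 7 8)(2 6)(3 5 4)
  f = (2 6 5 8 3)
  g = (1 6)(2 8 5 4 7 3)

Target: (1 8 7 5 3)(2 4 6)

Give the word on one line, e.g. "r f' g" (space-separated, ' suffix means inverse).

  after r: (1 7 8)(2 6)(3 5 4)
  after f: (1 7 3 8)(2 5 4)
  after r: (1 8 7 5 3)(2 4 6)

r f r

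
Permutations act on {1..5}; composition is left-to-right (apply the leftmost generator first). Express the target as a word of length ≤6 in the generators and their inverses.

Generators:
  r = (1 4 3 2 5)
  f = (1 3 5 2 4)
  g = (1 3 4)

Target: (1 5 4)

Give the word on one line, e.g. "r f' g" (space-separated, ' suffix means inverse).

  after r: (1 4 3 2 5)
  after g': (1 3 2 5 4)
  after g': (2 5 3)
  after r': (1 5 4)

r g' g' r'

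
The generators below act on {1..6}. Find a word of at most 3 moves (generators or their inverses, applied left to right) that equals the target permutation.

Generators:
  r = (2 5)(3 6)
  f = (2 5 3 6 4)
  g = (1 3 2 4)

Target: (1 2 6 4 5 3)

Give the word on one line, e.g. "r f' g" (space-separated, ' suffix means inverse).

  after g': (1 4 2 3)
  after f: (1 2 6 4 5 3)

g' f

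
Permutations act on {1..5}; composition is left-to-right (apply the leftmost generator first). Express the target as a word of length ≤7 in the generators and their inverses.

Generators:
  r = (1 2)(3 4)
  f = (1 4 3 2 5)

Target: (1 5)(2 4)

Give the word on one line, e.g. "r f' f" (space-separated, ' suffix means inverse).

r f' f' f' f'

  after r: (1 2)(3 4)
  after f': (1 3)(2 5)
  after f': (1 4)(3 5)
  after f': (2 3)(4 5)
  after f': (1 5)(2 4)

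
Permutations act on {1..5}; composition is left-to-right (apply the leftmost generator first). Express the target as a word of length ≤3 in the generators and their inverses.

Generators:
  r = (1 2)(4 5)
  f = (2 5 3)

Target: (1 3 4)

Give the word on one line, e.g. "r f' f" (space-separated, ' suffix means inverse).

r f' r'

  after r: (1 2)(4 5)
  after f': (1 3 5 4 2)
  after r': (1 3 4)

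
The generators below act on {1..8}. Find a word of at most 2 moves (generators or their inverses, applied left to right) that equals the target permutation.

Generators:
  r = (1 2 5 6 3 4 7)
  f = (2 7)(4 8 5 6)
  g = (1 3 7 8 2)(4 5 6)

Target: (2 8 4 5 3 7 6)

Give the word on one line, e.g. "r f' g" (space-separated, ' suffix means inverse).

  after g': (1 2 8 7 3)(4 6 5)
  after r': (2 8 4 5 3 7 6)

g' r'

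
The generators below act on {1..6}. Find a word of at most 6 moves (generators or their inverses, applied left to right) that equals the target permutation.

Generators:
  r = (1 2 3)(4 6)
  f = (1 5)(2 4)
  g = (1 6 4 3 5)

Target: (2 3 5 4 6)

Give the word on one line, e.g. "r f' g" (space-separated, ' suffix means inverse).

r' f' r g' f

  after r': (1 3 2)(4 6)
  after f': (1 3 4 6 2 5)
  after r: (2 5)(3 6)
  after g': (1 5 2 3)(4 6)
  after f: (2 3 5 4 6)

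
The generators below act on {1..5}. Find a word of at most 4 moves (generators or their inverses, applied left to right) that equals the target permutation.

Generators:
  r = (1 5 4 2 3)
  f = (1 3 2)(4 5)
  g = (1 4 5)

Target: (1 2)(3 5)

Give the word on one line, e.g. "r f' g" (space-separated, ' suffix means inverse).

g f f r

  after g: (1 4 5)
  after f: (1 5 3 2)
  after f: (1 4 5 2 3)
  after r: (1 2)(3 5)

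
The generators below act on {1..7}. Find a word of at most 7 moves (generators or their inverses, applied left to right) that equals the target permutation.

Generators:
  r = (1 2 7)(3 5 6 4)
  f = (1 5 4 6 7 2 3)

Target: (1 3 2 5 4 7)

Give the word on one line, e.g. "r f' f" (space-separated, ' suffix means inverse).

r' r' f' r f'

  after r': (1 7 2)(3 4 6 5)
  after r': (1 2 7)(3 6)(4 5)
  after f': (1 7 3 4)(2 6)
  after r: (2 4)(5 6 7)
  after f': (1 3 2 5 4 7)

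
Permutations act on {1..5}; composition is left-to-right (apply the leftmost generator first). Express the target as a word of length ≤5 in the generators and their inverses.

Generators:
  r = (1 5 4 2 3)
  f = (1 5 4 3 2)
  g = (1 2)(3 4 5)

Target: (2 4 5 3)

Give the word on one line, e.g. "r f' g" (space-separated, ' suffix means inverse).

  after r: (1 5 4 2 3)
  after g': (1 4)(2 5 3)
  after f: (1 3)(2 4 5)
  after r': (1 2 5 4)
  after f: (2 4 5 3)

r g' f r' f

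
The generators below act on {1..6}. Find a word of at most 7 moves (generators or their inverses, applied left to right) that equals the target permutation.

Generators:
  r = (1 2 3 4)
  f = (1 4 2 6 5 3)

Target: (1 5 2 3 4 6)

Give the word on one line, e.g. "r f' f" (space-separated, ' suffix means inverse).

  after f: (1 4 2 6 5 3)
  after r': (1 3 4)(2 6 5)
  after r': (1 2 6 5)
  after f: (1 6 3)(2 5 4)
  after f: (1 5 2 3 4 6)

f r' r' f f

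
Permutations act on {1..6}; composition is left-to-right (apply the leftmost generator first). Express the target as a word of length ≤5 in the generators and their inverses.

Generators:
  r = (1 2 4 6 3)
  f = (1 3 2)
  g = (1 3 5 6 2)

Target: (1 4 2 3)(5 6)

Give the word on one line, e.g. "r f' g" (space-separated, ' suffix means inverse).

f' g' r'

  after f': (1 2 3)
  after g': (1 6 5 3 2)
  after r': (1 4 2 3)(5 6)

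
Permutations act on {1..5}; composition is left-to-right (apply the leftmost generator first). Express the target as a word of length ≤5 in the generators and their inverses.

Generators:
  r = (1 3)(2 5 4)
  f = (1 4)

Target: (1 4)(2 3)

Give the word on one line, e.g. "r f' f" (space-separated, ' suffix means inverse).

r' f' r f'

  after r': (1 3)(2 4 5)
  after f': (1 3 4 5 2)
  after r: (2 3)
  after f': (1 4)(2 3)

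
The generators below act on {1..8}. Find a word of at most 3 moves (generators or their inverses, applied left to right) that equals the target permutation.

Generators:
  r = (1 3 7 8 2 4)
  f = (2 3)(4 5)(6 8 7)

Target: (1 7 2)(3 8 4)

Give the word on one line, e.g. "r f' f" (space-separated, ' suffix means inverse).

  after r: (1 3 7 8 2 4)
  after r: (1 7 2)(3 8 4)

r r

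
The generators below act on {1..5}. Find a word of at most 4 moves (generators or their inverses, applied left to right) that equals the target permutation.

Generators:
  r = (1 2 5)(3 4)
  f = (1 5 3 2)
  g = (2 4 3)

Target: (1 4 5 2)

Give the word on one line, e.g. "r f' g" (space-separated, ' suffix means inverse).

  after f: (1 5 3 2)
  after r': (1 2 5 4 3)
  after f': (1 3 2)(4 5)
  after g': (1 4 5 2)

f r' f' g'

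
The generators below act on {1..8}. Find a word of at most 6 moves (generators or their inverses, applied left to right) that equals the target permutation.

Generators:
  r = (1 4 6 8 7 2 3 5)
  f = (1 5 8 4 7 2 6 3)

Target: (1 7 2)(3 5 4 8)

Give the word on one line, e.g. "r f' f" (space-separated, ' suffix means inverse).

r' r' f' r' f

  after r': (1 5 3 2 7 8 6 4)
  after r': (1 3 7 6)(2 8 4 5)
  after f': (1 6 3 4)(2 5 7)
  after r': (1 4 5 8 6 2 3)
  after f: (1 7 2)(3 5 4 8)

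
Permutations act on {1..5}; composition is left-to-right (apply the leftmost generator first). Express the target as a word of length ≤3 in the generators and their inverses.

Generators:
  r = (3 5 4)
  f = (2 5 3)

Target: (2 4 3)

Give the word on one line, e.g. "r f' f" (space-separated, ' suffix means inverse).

f' r' f

  after f': (2 3 5)
  after r': (2 4 5)
  after f: (2 4 3)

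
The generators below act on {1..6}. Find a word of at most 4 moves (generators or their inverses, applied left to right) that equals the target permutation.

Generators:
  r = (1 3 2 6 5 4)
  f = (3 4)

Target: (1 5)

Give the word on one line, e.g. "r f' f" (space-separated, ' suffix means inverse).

  after r: (1 3 2 6 5 4)
  after f: (1 4)(2 6 5 3)
  after r': (1 5)

r f r'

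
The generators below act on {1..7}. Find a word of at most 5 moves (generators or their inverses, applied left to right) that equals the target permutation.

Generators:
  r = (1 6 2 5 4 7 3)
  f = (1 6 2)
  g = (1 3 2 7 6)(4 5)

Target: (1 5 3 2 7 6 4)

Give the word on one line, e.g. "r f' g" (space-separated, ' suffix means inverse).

r r r

  after r: (1 6 2 5 4 7 3)
  after r: (1 2 4 3 6 5 7)
  after r: (1 5 3 2 7 6 4)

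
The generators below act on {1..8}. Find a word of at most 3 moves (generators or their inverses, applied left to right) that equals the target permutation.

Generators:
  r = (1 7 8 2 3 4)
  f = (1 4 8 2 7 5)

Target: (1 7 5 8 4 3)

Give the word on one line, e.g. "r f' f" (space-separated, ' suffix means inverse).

  after f: (1 4 8 2 7 5)
  after r: (2 8 3 4)(5 7)
  after r: (1 7 5 8 4 3)

f r r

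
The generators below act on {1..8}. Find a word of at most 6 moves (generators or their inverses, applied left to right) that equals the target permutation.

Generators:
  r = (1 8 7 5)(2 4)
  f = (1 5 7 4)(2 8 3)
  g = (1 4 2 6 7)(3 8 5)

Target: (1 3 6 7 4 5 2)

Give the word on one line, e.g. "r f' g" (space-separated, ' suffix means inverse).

  after g': (1 7 6 2 4)(3 5 8)
  after r: (1 5 7 6 4 8 3)
  after g': (1 8 5 6)(2 4 3 7)
  after g': (1 3 6 7 4 5 2)

g' r g' g'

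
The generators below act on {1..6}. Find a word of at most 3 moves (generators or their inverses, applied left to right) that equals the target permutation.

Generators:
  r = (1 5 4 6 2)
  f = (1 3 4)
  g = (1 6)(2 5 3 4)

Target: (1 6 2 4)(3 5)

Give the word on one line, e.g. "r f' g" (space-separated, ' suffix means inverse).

  after r': (1 2 6 4 5)
  after f: (1 2 6)(3 4 5)
  after r': (1 6 2 4)(3 5)

r' f r'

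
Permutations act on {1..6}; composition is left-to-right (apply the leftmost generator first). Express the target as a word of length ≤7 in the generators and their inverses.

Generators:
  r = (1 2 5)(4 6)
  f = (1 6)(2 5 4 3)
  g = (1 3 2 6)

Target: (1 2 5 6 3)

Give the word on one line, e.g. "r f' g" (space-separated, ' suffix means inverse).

f' f' r g' f

  after f': (1 6)(2 3 4 5)
  after f': (2 4)(3 5)
  after r: (1 2 6 4 5 3)
  after g': (1 3 6 4 5)
  after f: (1 2 5 6 3)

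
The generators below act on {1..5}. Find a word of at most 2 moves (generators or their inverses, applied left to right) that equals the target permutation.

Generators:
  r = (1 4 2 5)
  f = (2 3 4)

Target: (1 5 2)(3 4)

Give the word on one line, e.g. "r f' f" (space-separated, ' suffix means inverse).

  after f': (2 4 3)
  after r': (1 5 2)(3 4)

f' r'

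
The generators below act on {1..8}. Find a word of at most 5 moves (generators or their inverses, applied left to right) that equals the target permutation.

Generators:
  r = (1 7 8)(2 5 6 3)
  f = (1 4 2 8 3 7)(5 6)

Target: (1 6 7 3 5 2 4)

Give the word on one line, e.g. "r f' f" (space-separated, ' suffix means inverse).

r' f' r f

  after r': (1 8 7)(2 3 6 5)
  after f': (1 2 8 3 5 4)
  after r: (1 5 4 7 8 2)(3 6)
  after f: (1 6 7 3 5 2 4)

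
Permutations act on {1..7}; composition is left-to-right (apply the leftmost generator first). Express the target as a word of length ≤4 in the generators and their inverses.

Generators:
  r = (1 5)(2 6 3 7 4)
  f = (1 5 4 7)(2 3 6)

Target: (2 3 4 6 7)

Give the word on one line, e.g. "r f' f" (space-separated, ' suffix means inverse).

  after r: (1 5)(2 6 3 7 4)
  after r: (2 3 4 6 7)

r r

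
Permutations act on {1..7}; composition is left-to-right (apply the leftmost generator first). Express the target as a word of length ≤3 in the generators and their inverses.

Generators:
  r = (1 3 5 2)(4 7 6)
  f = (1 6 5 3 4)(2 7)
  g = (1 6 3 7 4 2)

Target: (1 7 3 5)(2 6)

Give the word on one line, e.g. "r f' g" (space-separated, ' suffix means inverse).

r g

  after r: (1 3 5 2)(4 7 6)
  after g: (1 7 3 5)(2 6)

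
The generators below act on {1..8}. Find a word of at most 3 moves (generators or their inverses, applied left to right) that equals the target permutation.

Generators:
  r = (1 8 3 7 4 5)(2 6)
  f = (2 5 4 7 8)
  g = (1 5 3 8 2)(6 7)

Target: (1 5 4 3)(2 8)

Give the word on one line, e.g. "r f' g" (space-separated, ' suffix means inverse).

  after r': (1 5 4 7 3 8)(2 6)
  after r': (1 4 3)(5 7 8)
  after f': (1 5 4 3)(2 8)

r' r' f'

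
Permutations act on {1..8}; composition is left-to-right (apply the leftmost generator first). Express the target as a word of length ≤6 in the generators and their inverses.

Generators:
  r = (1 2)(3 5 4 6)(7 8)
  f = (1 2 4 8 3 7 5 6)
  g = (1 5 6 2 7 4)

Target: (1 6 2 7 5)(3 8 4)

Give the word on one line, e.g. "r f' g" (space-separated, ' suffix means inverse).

  after f: (1 2 4 8 3 7 5 6)
  after g: (1 7 6 5 2)(3 4 8)
  after f: (1 5 4 3 8 7)
  after g: (1 6 2 7 5)(3 8 4)

f g f g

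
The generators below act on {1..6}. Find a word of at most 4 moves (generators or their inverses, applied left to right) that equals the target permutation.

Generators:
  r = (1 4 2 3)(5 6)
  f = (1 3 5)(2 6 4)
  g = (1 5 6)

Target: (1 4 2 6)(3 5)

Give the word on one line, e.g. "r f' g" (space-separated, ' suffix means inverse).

g' f

  after g': (1 6 5)
  after f: (1 4 2 6)(3 5)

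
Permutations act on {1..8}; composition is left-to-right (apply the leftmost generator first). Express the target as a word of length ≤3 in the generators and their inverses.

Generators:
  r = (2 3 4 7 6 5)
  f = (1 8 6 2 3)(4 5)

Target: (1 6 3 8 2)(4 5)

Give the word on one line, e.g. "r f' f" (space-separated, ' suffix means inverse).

f' f' f'

  after f': (1 3 2 6 8)(4 5)
  after f': (1 2 8 3 6)
  after f': (1 6 3 8 2)(4 5)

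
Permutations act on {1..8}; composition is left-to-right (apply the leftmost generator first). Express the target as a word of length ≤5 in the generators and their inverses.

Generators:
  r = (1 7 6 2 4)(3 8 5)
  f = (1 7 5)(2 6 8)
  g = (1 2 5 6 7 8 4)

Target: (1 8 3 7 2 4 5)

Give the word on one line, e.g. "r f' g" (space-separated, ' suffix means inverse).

  after r: (1 7 6 2 4)(3 8 5)
  after f': (2 4 5 3 6 8 7)
  after g: (1 2)(3 7 5)(4 6)
  after r': (1 6 2 4 7 8 3)
  after f: (1 8 3 7 2 4 5)

r f' g r' f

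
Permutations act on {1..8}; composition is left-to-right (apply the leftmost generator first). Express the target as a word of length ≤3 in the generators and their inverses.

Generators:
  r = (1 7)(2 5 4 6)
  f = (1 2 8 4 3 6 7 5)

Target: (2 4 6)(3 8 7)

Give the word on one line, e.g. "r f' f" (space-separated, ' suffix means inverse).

f r f

  after f: (1 2 8 4 3 6 7 5)
  after r: (1 5 7 4 3 2 8 6)
  after f: (2 4 6)(3 8 7)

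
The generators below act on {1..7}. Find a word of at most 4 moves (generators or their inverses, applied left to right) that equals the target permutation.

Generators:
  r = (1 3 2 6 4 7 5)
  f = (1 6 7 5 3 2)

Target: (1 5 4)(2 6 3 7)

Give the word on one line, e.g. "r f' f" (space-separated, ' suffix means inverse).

  after f: (1 6 7 5 3 2)
  after r: (1 4 7)(2 3 6 5)
  after r: (1 7 3 4 5 6)
  after r: (1 5 4)(2 6 3 7)

f r r r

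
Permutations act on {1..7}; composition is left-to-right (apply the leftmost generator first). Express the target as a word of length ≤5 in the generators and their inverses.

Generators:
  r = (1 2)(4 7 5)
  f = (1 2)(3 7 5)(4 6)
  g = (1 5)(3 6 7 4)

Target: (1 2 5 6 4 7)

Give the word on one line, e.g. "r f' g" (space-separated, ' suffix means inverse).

  after f: (1 2)(3 7 5)(4 6)
  after r': (3 4 6 5)
  after f: (1 2)(3 6)(5 7)
  after g': (1 2 5 6 4 7)

f r' f g'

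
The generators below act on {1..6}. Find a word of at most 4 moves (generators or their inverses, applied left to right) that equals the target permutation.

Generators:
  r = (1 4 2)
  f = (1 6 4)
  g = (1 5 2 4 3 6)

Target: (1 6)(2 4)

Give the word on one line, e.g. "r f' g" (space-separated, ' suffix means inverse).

r f'

  after r: (1 4 2)
  after f': (1 6)(2 4)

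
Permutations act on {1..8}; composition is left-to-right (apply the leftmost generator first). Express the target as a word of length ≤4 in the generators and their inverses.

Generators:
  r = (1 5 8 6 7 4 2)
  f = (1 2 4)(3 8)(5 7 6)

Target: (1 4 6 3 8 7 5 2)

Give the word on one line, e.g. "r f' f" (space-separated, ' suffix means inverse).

  after r': (1 2 4 7 6 8 5)
  after f: (1 4 6 3 8 7 5 2)

r' f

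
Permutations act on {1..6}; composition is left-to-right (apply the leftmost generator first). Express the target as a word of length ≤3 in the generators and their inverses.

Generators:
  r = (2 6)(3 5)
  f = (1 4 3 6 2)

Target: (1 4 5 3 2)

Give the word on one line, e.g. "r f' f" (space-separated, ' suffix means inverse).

  after f: (1 4 3 6 2)
  after r': (1 4 5 3 2)

f r'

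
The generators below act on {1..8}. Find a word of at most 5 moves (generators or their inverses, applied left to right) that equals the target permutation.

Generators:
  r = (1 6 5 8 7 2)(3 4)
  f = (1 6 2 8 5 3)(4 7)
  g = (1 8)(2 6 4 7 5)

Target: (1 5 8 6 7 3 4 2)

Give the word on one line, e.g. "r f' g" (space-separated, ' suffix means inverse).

g' g' r f g'

  after g': (1 8)(2 5 7 4 6)
  after g': (2 7 6 5 4)
  after r: (1 6 8 7 5 3 4)
  after f: (1 2 8 4 6 5)(3 7)
  after g': (1 5 8 6 7 3 4 2)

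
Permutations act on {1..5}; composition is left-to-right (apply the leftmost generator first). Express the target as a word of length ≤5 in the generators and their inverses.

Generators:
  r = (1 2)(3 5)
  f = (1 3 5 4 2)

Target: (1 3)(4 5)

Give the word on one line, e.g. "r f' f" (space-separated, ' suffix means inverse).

  after f': (1 2 4 5 3)
  after f': (1 4 3 2 5)
  after r': (1 4 5 2 3)
  after f': (1 5 4 3 2)
  after r': (1 3)(4 5)

f' f' r' f' r'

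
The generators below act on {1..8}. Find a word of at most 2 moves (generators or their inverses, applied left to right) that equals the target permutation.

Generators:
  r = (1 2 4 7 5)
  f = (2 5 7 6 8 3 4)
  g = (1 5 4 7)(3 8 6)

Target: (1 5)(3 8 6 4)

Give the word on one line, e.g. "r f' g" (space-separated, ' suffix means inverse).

  after f': (2 4 3 8 6 7 5)
  after r': (1 5)(3 8 6 4)

f' r'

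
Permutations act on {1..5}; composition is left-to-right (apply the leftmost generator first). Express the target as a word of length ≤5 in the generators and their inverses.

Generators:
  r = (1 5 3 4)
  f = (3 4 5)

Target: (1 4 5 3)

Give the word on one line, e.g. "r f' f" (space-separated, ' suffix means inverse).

  after f: (3 4 5)
  after r': (1 4)
  after r': (1 3 5)
  after r': (1 5 4 3)
  after f': (1 4 5 3)

f r' r' r' f'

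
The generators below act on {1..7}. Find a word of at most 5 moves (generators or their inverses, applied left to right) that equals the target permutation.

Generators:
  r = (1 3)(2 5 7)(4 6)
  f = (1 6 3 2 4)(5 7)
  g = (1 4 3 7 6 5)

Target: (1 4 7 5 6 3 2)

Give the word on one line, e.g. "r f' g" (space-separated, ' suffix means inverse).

g g f f

  after g: (1 4 3 7 6 5)
  after g: (1 3 6)(4 7 5)
  after f: (1 2 4 5)
  after f: (1 4 7 5 6 3 2)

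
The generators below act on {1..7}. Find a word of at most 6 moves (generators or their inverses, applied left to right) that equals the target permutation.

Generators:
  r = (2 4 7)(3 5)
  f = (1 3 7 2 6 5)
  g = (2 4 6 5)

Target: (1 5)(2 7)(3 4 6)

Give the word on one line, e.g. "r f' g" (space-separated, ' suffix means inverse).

  after r: (2 4 7)(3 5)
  after r: (2 7 4)
  after f: (1 3 7 4 6 5)
  after r': (1 5)(2 7)(3 4 6)

r r f r'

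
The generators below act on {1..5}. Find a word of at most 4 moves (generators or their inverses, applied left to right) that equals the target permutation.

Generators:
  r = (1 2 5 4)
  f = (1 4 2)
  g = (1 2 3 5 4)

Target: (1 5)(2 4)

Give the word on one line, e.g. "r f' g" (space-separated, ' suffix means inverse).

  after r: (1 2 5 4)
  after r: (1 5)(2 4)

r r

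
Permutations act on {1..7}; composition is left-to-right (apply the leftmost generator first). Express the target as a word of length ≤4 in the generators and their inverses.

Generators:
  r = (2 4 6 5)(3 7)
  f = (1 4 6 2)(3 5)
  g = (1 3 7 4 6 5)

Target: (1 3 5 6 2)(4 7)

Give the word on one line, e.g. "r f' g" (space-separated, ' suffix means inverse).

  after g': (1 5 6 4 7 3)
  after f: (1 3 4 7 5 2)
  after r: (1 7 2)(3 6 5 4)
  after r: (1 3 5 6 2)(4 7)

g' f r r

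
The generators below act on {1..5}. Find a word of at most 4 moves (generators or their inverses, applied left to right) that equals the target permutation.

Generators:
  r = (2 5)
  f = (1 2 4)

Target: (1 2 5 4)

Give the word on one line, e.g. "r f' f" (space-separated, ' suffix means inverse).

r' f

  after r': (2 5)
  after f: (1 2 5 4)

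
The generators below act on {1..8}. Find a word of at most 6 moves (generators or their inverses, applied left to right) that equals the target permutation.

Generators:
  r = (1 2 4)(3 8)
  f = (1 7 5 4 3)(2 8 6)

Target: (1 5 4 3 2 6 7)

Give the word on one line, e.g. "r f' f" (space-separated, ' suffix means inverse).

r f r f' f'

  after r: (1 2 4)(3 8)
  after f: (1 8)(2 3 6)(4 7 5)
  after r: (1 3 6 4 7 5)(2 8)
  after f': (1 4)(3 8 6 5)
  after f': (1 5 4 3 2 6 7)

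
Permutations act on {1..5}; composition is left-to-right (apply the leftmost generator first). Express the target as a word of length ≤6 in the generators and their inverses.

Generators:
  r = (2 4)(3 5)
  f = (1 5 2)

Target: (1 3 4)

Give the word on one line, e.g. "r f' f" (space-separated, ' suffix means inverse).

r' f r' r' r'

  after r': (2 4)(3 5)
  after f: (1 5 3 2 4)
  after r': (1 3 4)
  after r': (1 5 3 2 4)
  after r': (1 3 4)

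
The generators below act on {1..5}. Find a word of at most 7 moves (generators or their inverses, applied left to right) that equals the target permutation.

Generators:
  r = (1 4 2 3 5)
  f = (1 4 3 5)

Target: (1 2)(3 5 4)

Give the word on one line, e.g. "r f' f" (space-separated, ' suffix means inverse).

f f r f' r'

  after f: (1 4 3 5)
  after f: (1 3)(4 5)
  after r: (1 5 2 3 4)
  after f': (1 3)(2 4 5)
  after r': (1 2)(3 5 4)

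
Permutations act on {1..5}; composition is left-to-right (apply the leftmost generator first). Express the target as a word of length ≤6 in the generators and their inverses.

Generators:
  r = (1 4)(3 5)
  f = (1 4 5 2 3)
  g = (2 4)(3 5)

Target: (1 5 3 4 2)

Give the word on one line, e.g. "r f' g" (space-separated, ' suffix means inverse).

  after f': (1 3 2 5 4)
  after f': (1 2 4 3 5)
  after r: (1 2)(4 5)
  after f: (1 3)(2 4)
  after r: (1 5 3 4 2)

f' f' r f r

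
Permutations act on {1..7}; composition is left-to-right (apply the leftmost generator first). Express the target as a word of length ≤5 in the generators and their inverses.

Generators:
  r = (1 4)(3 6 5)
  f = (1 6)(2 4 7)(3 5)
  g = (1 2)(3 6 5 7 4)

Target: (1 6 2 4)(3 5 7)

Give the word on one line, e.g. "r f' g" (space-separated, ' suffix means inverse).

f' r r g

  after f': (1 6)(2 7 4)(3 5)
  after r: (1 5 6 4 2 7)
  after r: (1 3 6)(2 7 4)
  after g: (1 6 2 4)(3 5 7)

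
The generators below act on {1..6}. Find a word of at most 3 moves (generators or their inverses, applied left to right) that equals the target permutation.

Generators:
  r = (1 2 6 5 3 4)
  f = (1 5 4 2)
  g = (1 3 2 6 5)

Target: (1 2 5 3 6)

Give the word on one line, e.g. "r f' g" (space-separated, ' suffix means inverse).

g g

  after g: (1 3 2 6 5)
  after g: (1 2 5 3 6)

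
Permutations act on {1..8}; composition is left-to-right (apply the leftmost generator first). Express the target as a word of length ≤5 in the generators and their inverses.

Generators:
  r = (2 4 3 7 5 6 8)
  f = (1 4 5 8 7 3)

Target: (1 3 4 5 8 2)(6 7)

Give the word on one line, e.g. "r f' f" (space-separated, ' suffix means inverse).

f r f' r'

  after f: (1 4 5 8 7 3)
  after r: (1 3)(2 4 6 8 5)
  after f': (1 7 8 4 6 5 2)
  after r': (1 3 4 5 8 2)(6 7)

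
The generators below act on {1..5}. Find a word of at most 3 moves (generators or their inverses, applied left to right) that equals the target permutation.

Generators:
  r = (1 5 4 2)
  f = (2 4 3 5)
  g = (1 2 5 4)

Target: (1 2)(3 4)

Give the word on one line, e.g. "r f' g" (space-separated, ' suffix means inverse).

f g

  after f: (2 4 3 5)
  after g: (1 2)(3 4)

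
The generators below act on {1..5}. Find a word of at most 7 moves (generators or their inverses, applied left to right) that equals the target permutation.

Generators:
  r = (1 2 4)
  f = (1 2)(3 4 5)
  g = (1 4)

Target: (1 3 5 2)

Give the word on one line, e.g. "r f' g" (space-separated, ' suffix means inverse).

  after g': (1 4)
  after r: (2 4)
  after g': (1 4 2)
  after f': (1 3 5 4)
  after r': (1 3 5 2)

g' r g' f' r'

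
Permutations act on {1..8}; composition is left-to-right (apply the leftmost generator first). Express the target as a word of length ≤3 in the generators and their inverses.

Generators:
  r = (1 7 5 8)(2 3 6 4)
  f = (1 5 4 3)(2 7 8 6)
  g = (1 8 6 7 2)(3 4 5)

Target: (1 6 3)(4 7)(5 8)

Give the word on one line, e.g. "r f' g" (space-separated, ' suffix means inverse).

  after f: (1 5 4 3)(2 7 8 6)
  after r': (1 7 5 6 4 2)(3 8)
  after g': (1 6 3)(4 7)(5 8)

f r' g'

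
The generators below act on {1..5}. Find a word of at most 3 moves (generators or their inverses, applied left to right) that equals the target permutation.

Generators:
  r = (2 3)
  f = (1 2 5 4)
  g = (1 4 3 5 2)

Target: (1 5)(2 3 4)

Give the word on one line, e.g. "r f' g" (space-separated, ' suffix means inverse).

  after r': (2 3)
  after f: (1 2 3 5 4)
  after f: (1 5)(2 3 4)

r' f f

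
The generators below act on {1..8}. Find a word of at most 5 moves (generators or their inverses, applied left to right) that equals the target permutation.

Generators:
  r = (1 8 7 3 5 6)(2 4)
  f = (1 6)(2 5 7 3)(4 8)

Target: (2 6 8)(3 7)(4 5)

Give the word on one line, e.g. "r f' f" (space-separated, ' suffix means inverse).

  after r': (1 6 5 3 7 8)(2 4)
  after f': (2 8 6)(3 5 7 4)
  after r': (1 6 4 7 2)(5 8)
  after f': (2 6 8)(3 7)(4 5)

r' f' r' f'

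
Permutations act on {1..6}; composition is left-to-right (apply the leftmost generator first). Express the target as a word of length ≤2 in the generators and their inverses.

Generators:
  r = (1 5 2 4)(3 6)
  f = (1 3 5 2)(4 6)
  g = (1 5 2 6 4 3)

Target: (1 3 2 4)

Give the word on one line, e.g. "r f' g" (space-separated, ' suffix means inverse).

g f'

  after g: (1 5 2 6 4 3)
  after f': (1 3 2 4)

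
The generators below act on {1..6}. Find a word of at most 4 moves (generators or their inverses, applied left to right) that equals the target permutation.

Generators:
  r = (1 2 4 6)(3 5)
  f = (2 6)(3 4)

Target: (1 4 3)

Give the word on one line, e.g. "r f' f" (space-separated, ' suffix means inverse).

  after f: (2 6)(3 4)
  after r: (1 2)(3 6 4 5)
  after r: (1 4 3)

f r r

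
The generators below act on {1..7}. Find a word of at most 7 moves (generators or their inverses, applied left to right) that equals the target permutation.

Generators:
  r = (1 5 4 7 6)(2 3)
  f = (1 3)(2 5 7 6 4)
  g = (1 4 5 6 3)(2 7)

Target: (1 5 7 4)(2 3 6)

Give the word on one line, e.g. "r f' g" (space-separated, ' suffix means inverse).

  after r: (1 5 4 7 6)(2 3)
  after g': (1 4 2 6 3 7 5)
  after g': (2 5 3)(4 7)
  after r': (1 6 7 5 2)
  after g': (1 5 7 4)(2 3 6)

r g' g' r' g'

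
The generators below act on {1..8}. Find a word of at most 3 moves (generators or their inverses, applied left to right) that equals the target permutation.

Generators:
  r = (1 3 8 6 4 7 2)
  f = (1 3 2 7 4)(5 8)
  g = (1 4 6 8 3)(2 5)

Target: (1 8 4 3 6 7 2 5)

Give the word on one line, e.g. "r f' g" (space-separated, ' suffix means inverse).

g' r

  after g': (1 3 8 6 4)(2 5)
  after r: (1 8 4 3 6 7 2 5)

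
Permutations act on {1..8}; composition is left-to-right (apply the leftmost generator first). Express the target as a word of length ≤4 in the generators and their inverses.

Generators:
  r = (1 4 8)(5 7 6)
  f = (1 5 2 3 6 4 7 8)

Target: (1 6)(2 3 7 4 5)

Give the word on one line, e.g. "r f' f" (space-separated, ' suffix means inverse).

  after f: (1 5 2 3 6 4 7 8)
  after r': (1 6)(2 3 7 4 5)

f r'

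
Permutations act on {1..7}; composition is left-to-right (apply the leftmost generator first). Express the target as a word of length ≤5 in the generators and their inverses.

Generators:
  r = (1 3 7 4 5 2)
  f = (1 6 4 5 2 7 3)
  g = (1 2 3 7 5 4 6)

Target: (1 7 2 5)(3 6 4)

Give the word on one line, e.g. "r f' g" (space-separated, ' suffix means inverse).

f' g r' g

  after f': (1 3 7 2 5 4 6)
  after g: (1 7 3 5 6 2 4)
  after r': (1 3 4 2 7)(5 6)
  after g: (1 7 2 5)(3 6 4)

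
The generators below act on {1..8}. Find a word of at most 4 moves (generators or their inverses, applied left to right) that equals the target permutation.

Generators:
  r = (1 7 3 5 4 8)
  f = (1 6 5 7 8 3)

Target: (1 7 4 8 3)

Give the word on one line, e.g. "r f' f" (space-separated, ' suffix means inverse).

  after f: (1 6 5 7 8 3)
  after r': (1 6 3 8 7 4 5)
  after f: (1 5 6)(4 7)
  after f: (1 7 4 8 3)

f r' f f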